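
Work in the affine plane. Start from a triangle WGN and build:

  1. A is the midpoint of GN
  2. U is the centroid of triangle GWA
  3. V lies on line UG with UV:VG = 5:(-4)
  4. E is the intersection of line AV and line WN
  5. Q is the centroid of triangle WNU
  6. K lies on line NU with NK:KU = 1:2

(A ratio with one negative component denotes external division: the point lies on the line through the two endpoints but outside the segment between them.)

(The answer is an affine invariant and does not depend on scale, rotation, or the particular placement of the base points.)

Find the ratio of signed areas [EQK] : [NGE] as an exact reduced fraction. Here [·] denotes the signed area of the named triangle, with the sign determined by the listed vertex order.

[EQK]:[NGE] = -5/24

Choose coordinates W = (0, 0), G = (1, 0), N = (0, 1).
1. A is the midpoint of GN ⇒ A = (1/2, 1/2)
2. U is the centroid of triangle GWA ⇒ U = (1/2, 1/6)
3. V lies on line UG with UV:VG = 5:(-4) ⇒ V = (3, -2/3)
4. E is the intersection of line AV and line WN ⇒ E = (0, 11/15)
5. Q is the centroid of triangle WNU ⇒ Q = (1/6, 7/18)
6. K lies on line NU with NK:KU = 1:2 ⇒ K = (1/6, 13/18)
2·[EQK] = 1/18, 2·[NGE] = -4/15
[EQK]:[NGE] = 1/18:-4/15 = -5/24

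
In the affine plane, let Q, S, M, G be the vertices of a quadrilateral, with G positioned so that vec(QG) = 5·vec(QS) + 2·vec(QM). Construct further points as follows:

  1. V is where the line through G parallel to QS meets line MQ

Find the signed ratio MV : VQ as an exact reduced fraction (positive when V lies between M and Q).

Assign Q = (0, 0), S = (1, 0), M = (0, 1), G = (5, 2) — the answer is frame-independent, so this choice is without loss of generality.
1. V is where the line through G parallel to QS meets line MQ ⇒ V = (0, 2)
V = M + t·(Q−M) with t = -1, so MV:VQ = t:(1−t) = -1:2

MV:VQ = -1/2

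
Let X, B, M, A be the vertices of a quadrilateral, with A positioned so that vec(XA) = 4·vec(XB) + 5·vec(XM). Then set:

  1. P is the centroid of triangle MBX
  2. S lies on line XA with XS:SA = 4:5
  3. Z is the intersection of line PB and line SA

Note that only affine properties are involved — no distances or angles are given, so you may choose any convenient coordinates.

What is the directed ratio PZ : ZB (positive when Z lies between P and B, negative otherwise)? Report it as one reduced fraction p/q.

PZ:ZB = -1/15

Work in coordinates with X = (0, 0), B = (1, 0), M = (0, 1), A = (4, 5).
1. P is the centroid of triangle MBX ⇒ P = (1/3, 1/3)
2. S lies on line XA with XS:SA = 4:5 ⇒ S = (16/9, 20/9)
3. Z is the intersection of line PB and line SA ⇒ Z = (2/7, 5/14)
Z = P + t·(B−P) with t = -1/14, so PZ:ZB = t:(1−t) = -1/14:15/14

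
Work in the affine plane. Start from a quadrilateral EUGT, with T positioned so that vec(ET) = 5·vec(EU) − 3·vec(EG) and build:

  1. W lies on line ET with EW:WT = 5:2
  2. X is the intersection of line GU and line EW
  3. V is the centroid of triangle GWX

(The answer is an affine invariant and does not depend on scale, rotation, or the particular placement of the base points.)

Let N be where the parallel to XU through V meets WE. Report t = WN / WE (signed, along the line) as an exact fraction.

Work in coordinates with E = (0, 0), U = (1, 0), G = (0, 1), T = (5, -3).
1. W lies on line ET with EW:WT = 5:2 ⇒ W = (25/7, -15/7)
2. X is the intersection of line GU and line EW ⇒ X = (5/2, -3/2)
3. V is the centroid of triangle GWX ⇒ V = (85/42, -37/42)
through V parallel to XU: direction (-3/2, 3/2); meets WE at N = (20/7, -12/7)
N = W + t·(E−W) with t = 1/5

t = 1/5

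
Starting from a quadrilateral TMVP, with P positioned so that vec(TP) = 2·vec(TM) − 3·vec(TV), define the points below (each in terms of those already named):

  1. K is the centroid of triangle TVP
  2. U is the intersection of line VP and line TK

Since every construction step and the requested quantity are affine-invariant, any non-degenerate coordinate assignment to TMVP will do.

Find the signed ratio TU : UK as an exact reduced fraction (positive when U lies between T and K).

Choose coordinates T = (0, 0), M = (1, 0), V = (0, 1), P = (2, -3).
1. K is the centroid of triangle TVP ⇒ K = (2/3, -2/3)
2. U is the intersection of line VP and line TK ⇒ U = (1, -1)
U = T + t·(K−T) with t = 3/2, so TU:UK = t:(1−t) = 3/2:-1/2

TU:UK = -3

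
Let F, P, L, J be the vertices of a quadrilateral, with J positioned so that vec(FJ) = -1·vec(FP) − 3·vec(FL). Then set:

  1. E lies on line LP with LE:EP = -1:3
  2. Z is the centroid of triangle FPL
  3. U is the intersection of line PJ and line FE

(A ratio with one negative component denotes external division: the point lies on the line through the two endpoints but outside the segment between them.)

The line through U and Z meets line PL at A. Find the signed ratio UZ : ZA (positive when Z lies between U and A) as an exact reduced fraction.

UZ:ZA = 4

Set F = (0, 0), P = (1, 0), L = (0, 1), J = (-1, -3); any affine frame gives the same invariant.
1. E lies on line LP with LE:EP = -1:3 ⇒ E = (-1/2, 3/2)
2. Z is the centroid of triangle FPL ⇒ Z = (1/3, 1/3)
3. U is the intersection of line PJ and line FE ⇒ U = (1/3, -1)
line UZ meets PL at A = (1/3, 2/3)
Z = U + t·(A−U) with t = 4/5, so UZ:ZA = 4/5:1/5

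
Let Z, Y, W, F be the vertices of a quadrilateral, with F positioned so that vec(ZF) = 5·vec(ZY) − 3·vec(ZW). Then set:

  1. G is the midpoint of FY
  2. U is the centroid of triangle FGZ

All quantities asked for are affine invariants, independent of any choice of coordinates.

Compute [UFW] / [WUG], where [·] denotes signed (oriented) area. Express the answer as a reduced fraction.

Assign Z = (0, 0), Y = (1, 0), W = (0, 1), F = (5, -3) — the answer is frame-independent, so this choice is without loss of generality.
1. G is the midpoint of FY ⇒ G = (3, -3/2)
2. U is the centroid of triangle FGZ ⇒ U = (8/3, -3/2)
2·[UFW] = 11/6, 2·[WUG] = 5/6
[UFW]:[WUG] = 11/6:5/6 = 11/5

[UFW]:[WUG] = 11/5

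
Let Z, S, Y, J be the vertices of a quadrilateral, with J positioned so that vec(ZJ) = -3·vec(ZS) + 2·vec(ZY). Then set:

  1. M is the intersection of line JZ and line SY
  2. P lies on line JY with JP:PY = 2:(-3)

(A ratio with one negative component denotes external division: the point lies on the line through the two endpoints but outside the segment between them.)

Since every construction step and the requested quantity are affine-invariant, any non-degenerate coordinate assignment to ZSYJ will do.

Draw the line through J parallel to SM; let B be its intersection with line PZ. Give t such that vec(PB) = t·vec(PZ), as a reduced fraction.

t = 4/5

Assign Z = (0, 0), S = (1, 0), Y = (0, 1), J = (-3, 2) — the answer is frame-independent, so this choice is without loss of generality.
1. M is the intersection of line JZ and line SY ⇒ M = (3, -2)
2. P lies on line JY with JP:PY = 2:(-3) ⇒ P = (-9, 4)
through J parallel to SM: direction (2, -2); meets PZ at B = (-9/5, 4/5)
B = P + t·(Z−P) with t = 4/5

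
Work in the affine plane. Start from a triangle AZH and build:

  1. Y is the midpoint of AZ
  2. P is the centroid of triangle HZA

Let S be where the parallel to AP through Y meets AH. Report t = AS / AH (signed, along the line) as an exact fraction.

Assign A = (0, 0), Z = (1, 0), H = (0, 1) — the answer is frame-independent, so this choice is without loss of generality.
1. Y is the midpoint of AZ ⇒ Y = (1/2, 0)
2. P is the centroid of triangle HZA ⇒ P = (1/3, 1/3)
through Y parallel to AP: direction (1/3, 1/3); meets AH at S = (0, -1/2)
S = A + t·(H−A) with t = -1/2

t = -1/2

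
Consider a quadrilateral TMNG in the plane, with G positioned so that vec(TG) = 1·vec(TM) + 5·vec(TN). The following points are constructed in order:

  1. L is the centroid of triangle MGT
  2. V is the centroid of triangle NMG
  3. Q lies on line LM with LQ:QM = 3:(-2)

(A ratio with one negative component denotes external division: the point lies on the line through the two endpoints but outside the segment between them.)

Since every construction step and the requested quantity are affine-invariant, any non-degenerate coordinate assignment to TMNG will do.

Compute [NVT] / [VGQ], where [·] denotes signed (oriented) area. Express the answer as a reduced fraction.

[NVT]:[VGQ] = 6/43

Set T = (0, 0), M = (1, 0), N = (0, 1), G = (1, 5); any affine frame gives the same invariant.
1. L is the centroid of triangle MGT ⇒ L = (2/3, 5/3)
2. V is the centroid of triangle NMG ⇒ V = (2/3, 2)
3. Q lies on line LM with LQ:QM = 3:(-2) ⇒ Q = (5/3, -10/3)
2·[NVT] = -2/3, 2·[VGQ] = -43/9
[NVT]:[VGQ] = -2/3:-43/9 = 6/43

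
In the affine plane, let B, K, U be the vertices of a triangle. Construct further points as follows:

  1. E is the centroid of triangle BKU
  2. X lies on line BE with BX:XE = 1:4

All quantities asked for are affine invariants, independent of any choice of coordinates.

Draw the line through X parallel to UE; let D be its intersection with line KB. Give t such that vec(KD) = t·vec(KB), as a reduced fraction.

Work in coordinates with B = (0, 0), K = (1, 0), U = (0, 1).
1. E is the centroid of triangle BKU ⇒ E = (1/3, 1/3)
2. X lies on line BE with BX:XE = 1:4 ⇒ X = (1/15, 1/15)
through X parallel to UE: direction (1/3, -2/3); meets KB at D = (1/10, 0)
D = K + t·(B−K) with t = 9/10

t = 9/10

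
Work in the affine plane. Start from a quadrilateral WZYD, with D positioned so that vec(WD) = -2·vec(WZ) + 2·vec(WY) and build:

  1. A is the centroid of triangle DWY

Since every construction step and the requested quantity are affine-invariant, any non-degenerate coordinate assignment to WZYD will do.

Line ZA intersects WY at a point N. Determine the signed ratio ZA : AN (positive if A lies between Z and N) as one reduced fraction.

ZA:AN = -5/2

Set W = (0, 0), Z = (1, 0), Y = (0, 1), D = (-2, 2); any affine frame gives the same invariant.
1. A is the centroid of triangle DWY ⇒ A = (-2/3, 1)
line ZA meets WY at N = (0, 3/5)
A = Z + t·(N−Z) with t = 5/3, so ZA:AN = 5/3:-2/3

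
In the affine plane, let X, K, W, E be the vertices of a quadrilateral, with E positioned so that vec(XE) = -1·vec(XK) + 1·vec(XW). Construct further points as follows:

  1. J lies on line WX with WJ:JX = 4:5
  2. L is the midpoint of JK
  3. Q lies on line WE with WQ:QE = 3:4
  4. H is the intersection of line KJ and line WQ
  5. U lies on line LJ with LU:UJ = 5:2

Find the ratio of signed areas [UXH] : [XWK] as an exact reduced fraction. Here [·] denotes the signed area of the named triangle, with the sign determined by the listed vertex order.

[UXH]:[XWK] = 11/21

Assign X = (0, 0), K = (1, 0), W = (0, 1), E = (-1, 1) — the answer is frame-independent, so this choice is without loss of generality.
1. J lies on line WX with WJ:JX = 4:5 ⇒ J = (0, 5/9)
2. L is the midpoint of JK ⇒ L = (1/2, 5/18)
3. Q lies on line WE with WQ:QE = 3:4 ⇒ Q = (-3/7, 1)
4. H is the intersection of line KJ and line WQ ⇒ H = (-4/5, 1)
5. U lies on line LJ with LU:UJ = 5:2 ⇒ U = (1/7, 10/21)
2·[UXH] = -11/21, 2·[XWK] = -1
[UXH]:[XWK] = -11/21:-1 = 11/21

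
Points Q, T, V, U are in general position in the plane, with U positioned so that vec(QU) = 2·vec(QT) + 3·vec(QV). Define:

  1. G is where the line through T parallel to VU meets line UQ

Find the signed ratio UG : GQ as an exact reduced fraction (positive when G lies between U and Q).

UG:GQ = -2

Set Q = (0, 0), T = (1, 0), V = (0, 1), U = (2, 3); any affine frame gives the same invariant.
1. G is where the line through T parallel to VU meets line UQ ⇒ G = (-2, -3)
G = U + t·(Q−U) with t = 2, so UG:GQ = t:(1−t) = 2:-1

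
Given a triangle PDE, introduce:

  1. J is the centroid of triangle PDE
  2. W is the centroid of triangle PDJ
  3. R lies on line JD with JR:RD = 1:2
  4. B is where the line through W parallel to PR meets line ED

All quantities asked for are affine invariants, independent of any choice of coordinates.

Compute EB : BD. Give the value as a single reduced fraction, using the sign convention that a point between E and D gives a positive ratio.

Choose coordinates P = (0, 0), D = (1, 0), E = (0, 1).
1. J is the centroid of triangle PDE ⇒ J = (1/3, 1/3)
2. W is the centroid of triangle PDJ ⇒ W = (4/9, 1/9)
3. R lies on line JD with JR:RD = 1:2 ⇒ R = (5/9, 2/9)
4. B is where the line through W parallel to PR meets line ED ⇒ B = (16/21, 5/21)
B = E + t·(D−E) with t = 16/21, so EB:BD = t:(1−t) = 16/21:5/21

EB:BD = 16/5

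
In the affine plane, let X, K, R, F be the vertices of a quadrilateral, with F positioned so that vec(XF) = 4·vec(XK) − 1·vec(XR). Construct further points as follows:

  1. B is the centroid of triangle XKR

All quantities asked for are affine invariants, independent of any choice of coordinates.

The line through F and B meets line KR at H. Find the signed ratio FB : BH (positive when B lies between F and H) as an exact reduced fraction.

FB:BH = -7

Choose coordinates X = (0, 0), K = (1, 0), R = (0, 1), F = (4, -1).
1. B is the centroid of triangle XKR ⇒ B = (1/3, 1/3)
line FB meets KR at H = (6/7, 1/7)
B = F + t·(H−F) with t = 7/6, so FB:BH = 7/6:-1/6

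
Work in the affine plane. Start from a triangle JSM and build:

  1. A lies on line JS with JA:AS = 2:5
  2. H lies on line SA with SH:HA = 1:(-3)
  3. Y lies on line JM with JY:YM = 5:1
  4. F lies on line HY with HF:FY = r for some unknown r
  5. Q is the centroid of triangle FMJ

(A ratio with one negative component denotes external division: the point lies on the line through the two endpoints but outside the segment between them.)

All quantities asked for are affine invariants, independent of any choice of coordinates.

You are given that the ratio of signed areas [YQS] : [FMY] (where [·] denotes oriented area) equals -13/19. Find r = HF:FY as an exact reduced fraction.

Choose coordinates J = (0, 0), S = (1, 0), M = (0, 1).
1. A lies on line JS with JA:AS = 2:5 ⇒ A = (2/7, 0)
2. H lies on line SA with SH:HA = 1:(-3) ⇒ H = (19/14, 0)
3. Y lies on line JM with JY:YM = 5:1 ⇒ Y = (0, 5/6)
4. With HF:FY = r, write λ = r/(r+1) so F = H + λ·(Y−H); F is affine-linear in λ
5. Q is the centroid of triangle FMJ ⇒ Q is an affine combination of earlier points and hence also affine-linear in λ
Every point depending on F is an affine combination of F and λ-independent points, so each such coordinate is linear in λ; the λ² term in each signed area is a multiple of (Y−H)×(Y−H) = 0, so 2·[YQS] and 2·[FMY] are each linear in λ. Evaluating at λ=0 and λ=1:
  2·[YQS] = 25/252·λ + 31/252,   2·[FMY] = -19/84·λ + 19/84
So [YQS]:[FMY] = (25/252·λ + 31/252) / (-19/84·λ + 19/84). Setting this equal to -13/19:
  25/252·λ + 31/252 = -13/19·(-19/84·λ + 19/84)  ⇒  λ = 5
Then r = λ/(1−λ) = (5)/(-4) = -5/4. Check: with r = -5/4, F = (-38/7, 25/6) and [YQS]:[FMY] = -13/19 as required.

r = -5/4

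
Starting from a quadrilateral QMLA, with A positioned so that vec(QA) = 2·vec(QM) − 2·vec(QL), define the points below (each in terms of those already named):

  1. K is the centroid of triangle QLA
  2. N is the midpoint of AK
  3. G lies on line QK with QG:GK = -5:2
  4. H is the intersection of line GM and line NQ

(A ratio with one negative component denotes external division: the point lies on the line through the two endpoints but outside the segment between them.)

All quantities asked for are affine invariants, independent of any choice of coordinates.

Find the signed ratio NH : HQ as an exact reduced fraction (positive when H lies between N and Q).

NH:HQ = 1/10

Work in coordinates with Q = (0, 0), M = (1, 0), L = (0, 1), A = (2, -2).
1. K is the centroid of triangle QLA ⇒ K = (2/3, -1/3)
2. N is the midpoint of AK ⇒ N = (4/3, -7/6)
3. G lies on line QK with QG:GK = -5:2 ⇒ G = (10/9, -5/9)
4. H is the intersection of line GM and line NQ ⇒ H = (40/33, -35/33)
H = N + t·(Q−N) with t = 1/11, so NH:HQ = t:(1−t) = 1/11:10/11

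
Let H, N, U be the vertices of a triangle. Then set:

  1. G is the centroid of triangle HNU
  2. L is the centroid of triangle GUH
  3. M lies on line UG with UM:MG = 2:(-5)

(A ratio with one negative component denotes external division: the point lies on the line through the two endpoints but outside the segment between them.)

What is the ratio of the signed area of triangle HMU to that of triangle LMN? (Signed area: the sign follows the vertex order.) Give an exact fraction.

[HMU]:[LMN] = 3/10

Work in coordinates with H = (0, 0), N = (1, 0), U = (0, 1).
1. G is the centroid of triangle HNU ⇒ G = (1/3, 1/3)
2. L is the centroid of triangle GUH ⇒ L = (1/9, 4/9)
3. M lies on line UG with UM:MG = 2:(-5) ⇒ M = (-2/9, 13/9)
2·[HMU] = -2/9, 2·[LMN] = -20/27
[HMU]:[LMN] = -2/9:-20/27 = 3/10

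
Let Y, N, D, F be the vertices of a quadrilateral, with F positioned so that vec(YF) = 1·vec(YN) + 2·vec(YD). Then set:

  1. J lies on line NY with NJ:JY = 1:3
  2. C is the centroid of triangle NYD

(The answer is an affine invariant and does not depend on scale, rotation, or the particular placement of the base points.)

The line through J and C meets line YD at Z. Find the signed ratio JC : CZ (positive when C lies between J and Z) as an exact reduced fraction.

JC:CZ = 5/4

Choose coordinates Y = (0, 0), N = (1, 0), D = (0, 1), F = (1, 2).
1. J lies on line NY with NJ:JY = 1:3 ⇒ J = (3/4, 0)
2. C is the centroid of triangle NYD ⇒ C = (1/3, 1/3)
line JC meets YD at Z = (0, 3/5)
C = J + t·(Z−J) with t = 5/9, so JC:CZ = 5/9:4/9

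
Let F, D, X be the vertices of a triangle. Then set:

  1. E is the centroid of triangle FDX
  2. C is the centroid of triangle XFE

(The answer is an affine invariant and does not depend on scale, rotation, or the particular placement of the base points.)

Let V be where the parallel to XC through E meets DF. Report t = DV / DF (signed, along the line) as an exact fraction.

Choose coordinates F = (0, 0), D = (1, 0), X = (0, 1).
1. E is the centroid of triangle FDX ⇒ E = (1/3, 1/3)
2. C is the centroid of triangle XFE ⇒ C = (1/9, 4/9)
through E parallel to XC: direction (1/9, -5/9); meets DF at V = (2/5, 0)
V = D + t·(F−D) with t = 3/5

t = 3/5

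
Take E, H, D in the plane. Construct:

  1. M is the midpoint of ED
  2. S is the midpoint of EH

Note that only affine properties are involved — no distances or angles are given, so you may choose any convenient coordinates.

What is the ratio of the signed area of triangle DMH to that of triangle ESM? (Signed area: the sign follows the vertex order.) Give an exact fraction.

[DMH]:[ESM] = 2

Assign E = (0, 0), H = (1, 0), D = (0, 1) — the answer is frame-independent, so this choice is without loss of generality.
1. M is the midpoint of ED ⇒ M = (0, 1/2)
2. S is the midpoint of EH ⇒ S = (1/2, 0)
2·[DMH] = 1/2, 2·[ESM] = 1/4
[DMH]:[ESM] = 1/2:1/4 = 2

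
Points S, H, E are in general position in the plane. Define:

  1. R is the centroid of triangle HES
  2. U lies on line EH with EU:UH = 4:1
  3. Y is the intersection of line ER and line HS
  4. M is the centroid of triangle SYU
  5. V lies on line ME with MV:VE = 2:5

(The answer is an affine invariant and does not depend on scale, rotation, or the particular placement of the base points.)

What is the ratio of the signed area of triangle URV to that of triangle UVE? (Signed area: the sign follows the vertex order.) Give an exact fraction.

[URV]:[UVE] = -1/90

Choose coordinates S = (0, 0), H = (1, 0), E = (0, 1).
1. R is the centroid of triangle HES ⇒ R = (1/3, 1/3)
2. U lies on line EH with EU:UH = 4:1 ⇒ U = (4/5, 1/5)
3. Y is the intersection of line ER and line HS ⇒ Y = (1/2, 0)
4. M is the centroid of triangle SYU ⇒ M = (13/30, 1/15)
5. V lies on line ME with MV:VE = 2:5 ⇒ V = (13/42, 1/3)
2·[URV] = 1/315, 2·[UVE] = -2/7
[URV]:[UVE] = 1/315:-2/7 = -1/90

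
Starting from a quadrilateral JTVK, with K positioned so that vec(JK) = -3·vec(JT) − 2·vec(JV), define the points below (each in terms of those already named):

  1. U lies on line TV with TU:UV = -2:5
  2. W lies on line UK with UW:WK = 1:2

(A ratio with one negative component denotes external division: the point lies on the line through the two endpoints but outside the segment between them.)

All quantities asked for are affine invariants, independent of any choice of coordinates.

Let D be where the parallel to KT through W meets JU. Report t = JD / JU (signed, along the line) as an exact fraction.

t = 7/9

Work in coordinates with J = (0, 0), T = (1, 0), V = (0, 1), K = (-3, -2).
1. U lies on line TV with TU:UV = -2:5 ⇒ U = (5/3, -2/3)
2. W lies on line UK with UW:WK = 1:2 ⇒ W = (1/9, -10/9)
through W parallel to KT: direction (4, 2); meets JU at D = (35/27, -14/27)
D = J + t·(U−J) with t = 7/9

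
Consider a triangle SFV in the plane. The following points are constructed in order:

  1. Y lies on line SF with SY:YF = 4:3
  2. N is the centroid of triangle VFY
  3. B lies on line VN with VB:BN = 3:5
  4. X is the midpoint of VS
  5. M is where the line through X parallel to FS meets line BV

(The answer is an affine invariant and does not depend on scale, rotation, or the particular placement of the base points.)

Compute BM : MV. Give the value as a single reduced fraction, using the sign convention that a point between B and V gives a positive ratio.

Set S = (0, 0), F = (1, 0), V = (0, 1); any affine frame gives the same invariant.
1. Y lies on line SF with SY:YF = 4:3 ⇒ Y = (4/7, 0)
2. N is the centroid of triangle VFY ⇒ N = (11/21, 1/3)
3. B lies on line VN with VB:BN = 3:5 ⇒ B = (11/56, 3/4)
4. X is the midpoint of VS ⇒ X = (0, 1/2)
5. M is where the line through X parallel to FS meets line BV ⇒ M = (11/28, 1/2)
M = B + t·(V−B) with t = -1, so BM:MV = t:(1−t) = -1:2

BM:MV = -1/2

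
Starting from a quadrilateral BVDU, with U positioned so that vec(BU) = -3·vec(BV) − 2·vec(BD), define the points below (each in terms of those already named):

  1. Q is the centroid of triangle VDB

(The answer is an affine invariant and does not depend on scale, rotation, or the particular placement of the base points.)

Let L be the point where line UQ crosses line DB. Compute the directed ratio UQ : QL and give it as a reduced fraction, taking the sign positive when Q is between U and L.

UQ:QL = -10

Assign B = (0, 0), V = (1, 0), D = (0, 1), U = (-3, -2) — the answer is frame-independent, so this choice is without loss of generality.
1. Q is the centroid of triangle VDB ⇒ Q = (1/3, 1/3)
line UQ meets DB at L = (0, 1/10)
Q = U + t·(L−U) with t = 10/9, so UQ:QL = 10/9:-1/9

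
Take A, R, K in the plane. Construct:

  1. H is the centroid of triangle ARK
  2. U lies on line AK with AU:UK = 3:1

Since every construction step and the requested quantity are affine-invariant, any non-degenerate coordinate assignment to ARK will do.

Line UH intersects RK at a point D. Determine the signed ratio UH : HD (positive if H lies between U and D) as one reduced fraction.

UH:HD = -1/4

Choose coordinates A = (0, 0), R = (1, 0), K = (0, 1).
1. H is the centroid of triangle ARK ⇒ H = (1/3, 1/3)
2. U lies on line AK with AU:UK = 3:1 ⇒ U = (0, 3/4)
line UH meets RK at D = (-1, 2)
H = U + t·(D−U) with t = -1/3, so UH:HD = -1/3:4/3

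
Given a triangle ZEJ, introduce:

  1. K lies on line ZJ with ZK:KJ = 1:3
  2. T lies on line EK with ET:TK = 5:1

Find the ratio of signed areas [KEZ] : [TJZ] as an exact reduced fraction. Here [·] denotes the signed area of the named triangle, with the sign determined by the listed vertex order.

[KEZ]:[TJZ] = -3/2

Assign Z = (0, 0), E = (1, 0), J = (0, 1) — the answer is frame-independent, so this choice is without loss of generality.
1. K lies on line ZJ with ZK:KJ = 1:3 ⇒ K = (0, 1/4)
2. T lies on line EK with ET:TK = 5:1 ⇒ T = (1/6, 5/24)
2·[KEZ] = -1/4, 2·[TJZ] = 1/6
[KEZ]:[TJZ] = -1/4:1/6 = -3/2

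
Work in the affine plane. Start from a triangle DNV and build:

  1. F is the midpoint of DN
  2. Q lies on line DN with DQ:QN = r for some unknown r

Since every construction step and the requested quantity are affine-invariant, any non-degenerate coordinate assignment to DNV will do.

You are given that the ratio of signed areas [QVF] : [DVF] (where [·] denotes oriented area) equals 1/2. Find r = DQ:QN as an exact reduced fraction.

r = 1/3

Choose coordinates D = (0, 0), N = (1, 0), V = (0, 1).
1. F is the midpoint of DN ⇒ F = (1/2, 0)
2. With DQ:QN = r, write λ = r/(r+1) so Q = D + λ·(N−D); Q is affine-linear in λ
Every point depending on Q is an affine combination of Q and λ-independent points, so each such coordinate is linear in λ; the λ² term in each signed area is a multiple of (N−D)×(N−D) = 0, so 2·[QVF] and 2·[DVF] are each linear in λ. Evaluating at λ=0 and λ=1:
  2·[QVF] = λ − 1/2,   2·[DVF] = -1/2
So [QVF]:[DVF] = (λ − 1/2) / (-1/2). Setting this equal to 1/2:
  λ − 1/2 = 1/2·(-1/2)  ⇒  λ = 1/4
Then r = λ/(1−λ) = (1/4)/(3/4) = 1/3. Check: with r = 1/3, Q = (1/4, 0) and [QVF]:[DVF] = 1/2 as required.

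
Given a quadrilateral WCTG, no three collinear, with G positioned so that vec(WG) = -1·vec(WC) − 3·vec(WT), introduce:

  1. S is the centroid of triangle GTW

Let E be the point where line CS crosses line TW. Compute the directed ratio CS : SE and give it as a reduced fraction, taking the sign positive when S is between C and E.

CS:SE = -4

Work in coordinates with W = (0, 0), C = (1, 0), T = (0, 1), G = (-1, -3).
1. S is the centroid of triangle GTW ⇒ S = (-1/3, -2/3)
line CS meets TW at E = (0, -1/2)
S = C + t·(E−C) with t = 4/3, so CS:SE = 4/3:-1/3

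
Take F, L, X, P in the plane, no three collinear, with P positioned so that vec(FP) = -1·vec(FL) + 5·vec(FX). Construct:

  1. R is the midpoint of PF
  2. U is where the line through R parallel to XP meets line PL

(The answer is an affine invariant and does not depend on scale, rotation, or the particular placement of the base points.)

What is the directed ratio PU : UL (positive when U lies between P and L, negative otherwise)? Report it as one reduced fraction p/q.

PU:UL = -1/7

Choose coordinates F = (0, 0), L = (1, 0), X = (0, 1), P = (-1, 5).
1. R is the midpoint of PF ⇒ R = (-1/2, 5/2)
2. U is where the line through R parallel to XP meets line PL ⇒ U = (-4/3, 35/6)
U = P + t·(L−P) with t = -1/6, so PU:UL = t:(1−t) = -1/6:7/6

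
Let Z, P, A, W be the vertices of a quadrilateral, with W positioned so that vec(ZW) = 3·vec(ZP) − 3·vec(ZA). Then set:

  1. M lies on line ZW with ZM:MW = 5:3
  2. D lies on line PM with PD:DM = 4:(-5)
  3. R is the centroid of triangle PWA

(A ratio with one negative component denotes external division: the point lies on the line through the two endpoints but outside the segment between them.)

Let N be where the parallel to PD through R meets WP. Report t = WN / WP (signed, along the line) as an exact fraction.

t = 26/27

Choose coordinates Z = (0, 0), P = (1, 0), A = (0, 1), W = (3, -3).
1. M lies on line ZW with ZM:MW = 5:3 ⇒ M = (15/8, -15/8)
2. D lies on line PM with PD:DM = 4:(-5) ⇒ D = (-5/2, 15/2)
3. R is the centroid of triangle PWA ⇒ R = (4/3, -2/3)
through R parallel to PD: direction (-7/2, 15/2); meets WP at N = (29/27, -1/9)
N = W + t·(P−W) with t = 26/27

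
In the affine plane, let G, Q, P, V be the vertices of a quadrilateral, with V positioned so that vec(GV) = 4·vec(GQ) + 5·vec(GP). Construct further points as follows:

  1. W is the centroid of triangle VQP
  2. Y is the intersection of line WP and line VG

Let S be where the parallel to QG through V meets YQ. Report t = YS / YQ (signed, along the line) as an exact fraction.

Work in coordinates with G = (0, 0), Q = (1, 0), P = (0, 1), V = (4, 5).
1. W is the centroid of triangle VQP ⇒ W = (5/3, 2)
2. Y is the intersection of line WP and line VG ⇒ Y = (20/13, 25/13)
through V parallel to QG: direction (-1, 0); meets YQ at S = (12/5, 5)
S = Y + t·(Q−Y) with t = -8/5

t = -8/5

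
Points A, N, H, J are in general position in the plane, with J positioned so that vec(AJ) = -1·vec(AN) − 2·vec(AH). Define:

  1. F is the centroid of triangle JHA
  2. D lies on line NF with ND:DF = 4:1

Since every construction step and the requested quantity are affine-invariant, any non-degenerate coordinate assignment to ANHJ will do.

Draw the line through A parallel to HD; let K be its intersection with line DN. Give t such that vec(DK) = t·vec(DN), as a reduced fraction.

Work in coordinates with A = (0, 0), N = (1, 0), H = (0, 1), J = (-1, -2).
1. F is the centroid of triangle JHA ⇒ F = (-1/3, -1/3)
2. D lies on line NF with ND:DF = 4:1 ⇒ D = (-1/15, -4/15)
through A parallel to HD: direction (-1/15, -19/15); meets DN at K = (-1/75, -19/75)
K = D + t·(N−D) with t = 1/20

t = 1/20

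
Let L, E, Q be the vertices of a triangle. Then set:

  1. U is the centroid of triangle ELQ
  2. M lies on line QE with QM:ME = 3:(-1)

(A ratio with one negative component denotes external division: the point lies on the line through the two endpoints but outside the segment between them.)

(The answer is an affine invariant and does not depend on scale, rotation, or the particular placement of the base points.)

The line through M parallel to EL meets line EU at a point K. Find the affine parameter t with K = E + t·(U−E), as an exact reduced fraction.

Choose coordinates L = (0, 0), E = (1, 0), Q = (0, 1).
1. U is the centroid of triangle ELQ ⇒ U = (1/3, 1/3)
2. M lies on line QE with QM:ME = 3:(-1) ⇒ M = (3/2, -1/2)
through M parallel to EL: direction (-1, 0); meets EU at K = (2, -1/2)
K = E + t·(U−E) with t = -3/2

t = -3/2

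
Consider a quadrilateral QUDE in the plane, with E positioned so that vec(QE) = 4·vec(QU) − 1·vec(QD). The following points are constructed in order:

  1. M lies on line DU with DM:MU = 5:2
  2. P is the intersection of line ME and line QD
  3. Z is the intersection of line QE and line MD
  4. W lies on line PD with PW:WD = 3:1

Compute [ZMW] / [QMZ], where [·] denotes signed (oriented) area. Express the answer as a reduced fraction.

[ZMW]:[QMZ] = -5/46

Choose coordinates Q = (0, 0), U = (1, 0), D = (0, 1), E = (4, -1).
1. M lies on line DU with DM:MU = 5:2 ⇒ M = (5/7, 2/7)
2. P is the intersection of line ME and line QD ⇒ P = (0, 13/23)
3. Z is the intersection of line QE and line MD ⇒ Z = (4/3, -1/3)
4. W lies on line PD with PW:WD = 3:1 ⇒ W = (0, 41/46)
2·[ZMW] = 65/966, 2·[QMZ] = -13/21
[ZMW]:[QMZ] = 65/966:-13/21 = -5/46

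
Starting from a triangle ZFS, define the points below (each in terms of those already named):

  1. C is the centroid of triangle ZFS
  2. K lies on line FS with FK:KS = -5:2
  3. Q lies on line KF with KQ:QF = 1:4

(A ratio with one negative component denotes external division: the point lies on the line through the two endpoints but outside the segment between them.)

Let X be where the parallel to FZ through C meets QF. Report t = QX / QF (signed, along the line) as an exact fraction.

Set Z = (0, 0), F = (1, 0), S = (0, 1); any affine frame gives the same invariant.
1. C is the centroid of triangle ZFS ⇒ C = (1/3, 1/3)
2. K lies on line FS with FK:KS = -5:2 ⇒ K = (-2/3, 5/3)
3. Q lies on line KF with KQ:QF = 1:4 ⇒ Q = (-1/3, 4/3)
through C parallel to FZ: direction (-1, 0); meets QF at X = (2/3, 1/3)
X = Q + t·(F−Q) with t = 3/4

t = 3/4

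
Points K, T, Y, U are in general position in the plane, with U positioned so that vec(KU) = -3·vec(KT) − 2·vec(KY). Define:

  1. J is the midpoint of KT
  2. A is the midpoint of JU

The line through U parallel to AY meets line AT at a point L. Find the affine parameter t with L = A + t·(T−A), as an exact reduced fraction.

Assign K = (0, 0), T = (1, 0), Y = (0, 1), U = (-3, -2) — the answer is frame-independent, so this choice is without loss of generality.
1. J is the midpoint of KT ⇒ J = (1/2, 0)
2. A is the midpoint of JU ⇒ A = (-5/4, -1)
through U parallel to AY: direction (5/4, 2); meets AT at L = (-73/26, -22/13)
L = A + t·(T−A) with t = -9/13

t = -9/13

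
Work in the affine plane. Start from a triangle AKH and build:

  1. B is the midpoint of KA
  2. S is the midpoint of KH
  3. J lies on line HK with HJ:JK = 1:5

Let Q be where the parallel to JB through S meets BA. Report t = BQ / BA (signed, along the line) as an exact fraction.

t = -2/5

Choose coordinates A = (0, 0), K = (1, 0), H = (0, 1).
1. B is the midpoint of KA ⇒ B = (1/2, 0)
2. S is the midpoint of KH ⇒ S = (1/2, 1/2)
3. J lies on line HK with HJ:JK = 1:5 ⇒ J = (1/6, 5/6)
through S parallel to JB: direction (1/3, -5/6); meets BA at Q = (7/10, 0)
Q = B + t·(A−B) with t = -2/5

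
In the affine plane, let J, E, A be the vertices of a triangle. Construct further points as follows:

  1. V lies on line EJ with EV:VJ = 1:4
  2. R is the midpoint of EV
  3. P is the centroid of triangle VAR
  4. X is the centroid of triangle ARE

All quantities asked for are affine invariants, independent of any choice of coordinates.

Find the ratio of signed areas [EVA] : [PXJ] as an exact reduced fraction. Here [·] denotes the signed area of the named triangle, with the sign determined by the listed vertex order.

[EVA]:[PXJ] = 9

Assign J = (0, 0), E = (1, 0), A = (0, 1) — the answer is frame-independent, so this choice is without loss of generality.
1. V lies on line EJ with EV:VJ = 1:4 ⇒ V = (4/5, 0)
2. R is the midpoint of EV ⇒ R = (9/10, 0)
3. P is the centroid of triangle VAR ⇒ P = (17/30, 1/3)
4. X is the centroid of triangle ARE ⇒ X = (19/30, 1/3)
2·[EVA] = -1/5, 2·[PXJ] = -1/45
[EVA]:[PXJ] = -1/5:-1/45 = 9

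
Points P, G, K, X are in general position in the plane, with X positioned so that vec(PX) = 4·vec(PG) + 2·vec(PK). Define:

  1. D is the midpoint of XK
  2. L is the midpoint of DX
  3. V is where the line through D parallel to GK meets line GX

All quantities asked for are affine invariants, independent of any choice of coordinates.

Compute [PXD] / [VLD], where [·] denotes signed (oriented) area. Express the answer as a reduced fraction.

[PXD]:[VLD] = 16/5

Work in coordinates with P = (0, 0), G = (1, 0), K = (0, 1), X = (4, 2).
1. D is the midpoint of XK ⇒ D = (2, 3/2)
2. L is the midpoint of DX ⇒ L = (3, 7/4)
3. V is where the line through D parallel to GK meets line GX ⇒ V = (5/2, 1)
2·[PXD] = 2, 2·[VLD] = 5/8
[PXD]:[VLD] = 2:5/8 = 16/5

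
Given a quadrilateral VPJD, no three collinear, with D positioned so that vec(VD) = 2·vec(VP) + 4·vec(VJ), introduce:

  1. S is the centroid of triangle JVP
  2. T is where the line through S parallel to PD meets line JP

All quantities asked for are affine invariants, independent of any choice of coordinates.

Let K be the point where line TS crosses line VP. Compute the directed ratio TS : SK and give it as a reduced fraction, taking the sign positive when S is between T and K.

TS:SK = 4/5

Choose coordinates V = (0, 0), P = (1, 0), J = (0, 1), D = (2, 4).
1. S is the centroid of triangle JVP ⇒ S = (1/3, 1/3)
2. T is where the line through S parallel to PD meets line JP ⇒ T = (2/5, 3/5)
line TS meets VP at K = (1/4, 0)
S = T + t·(K−T) with t = 4/9, so TS:SK = 4/9:5/9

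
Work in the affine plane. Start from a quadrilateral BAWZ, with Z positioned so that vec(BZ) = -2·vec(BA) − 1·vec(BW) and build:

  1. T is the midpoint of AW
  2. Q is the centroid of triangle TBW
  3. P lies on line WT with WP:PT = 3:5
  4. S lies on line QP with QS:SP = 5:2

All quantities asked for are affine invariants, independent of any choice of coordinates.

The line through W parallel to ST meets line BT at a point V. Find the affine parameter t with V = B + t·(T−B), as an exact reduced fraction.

Choose coordinates B = (0, 0), A = (1, 0), W = (0, 1), Z = (-2, -1).
1. T is the midpoint of AW ⇒ T = (1/2, 1/2)
2. Q is the centroid of triangle TBW ⇒ Q = (1/6, 1/2)
3. P lies on line WT with WP:PT = 3:5 ⇒ P = (3/16, 13/16)
4. S lies on line QP with QS:SP = 5:2 ⇒ S = (61/336, 81/112)
through W parallel to ST: direction (107/336, -25/112); meets BT at V = (107/182, 107/182)
V = B + t·(T−B) with t = 107/91

t = 107/91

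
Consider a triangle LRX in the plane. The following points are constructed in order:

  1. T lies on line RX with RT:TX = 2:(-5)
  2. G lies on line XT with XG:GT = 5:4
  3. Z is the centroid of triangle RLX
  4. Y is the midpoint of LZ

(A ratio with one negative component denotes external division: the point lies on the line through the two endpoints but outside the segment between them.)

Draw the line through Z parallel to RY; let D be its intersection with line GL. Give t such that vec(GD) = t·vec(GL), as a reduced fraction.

t = -19/35

Choose coordinates L = (0, 0), R = (1, 0), X = (0, 1).
1. T lies on line RX with RT:TX = 2:(-5) ⇒ T = (5/3, -2/3)
2. G lies on line XT with XG:GT = 5:4 ⇒ G = (25/27, 2/27)
3. Z is the centroid of triangle RLX ⇒ Z = (1/3, 1/3)
4. Y is the midpoint of LZ ⇒ Y = (1/6, 1/6)
through Z parallel to RY: direction (-5/6, 1/6); meets GL at D = (10/7, 4/35)
D = G + t·(L−G) with t = -19/35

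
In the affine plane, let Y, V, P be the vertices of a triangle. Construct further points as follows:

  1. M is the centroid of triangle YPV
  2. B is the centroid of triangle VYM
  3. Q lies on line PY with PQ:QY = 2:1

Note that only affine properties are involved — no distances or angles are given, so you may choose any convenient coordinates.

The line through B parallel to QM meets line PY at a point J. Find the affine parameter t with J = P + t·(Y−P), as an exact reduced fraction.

Set Y = (0, 0), V = (1, 0), P = (0, 1); any affine frame gives the same invariant.
1. M is the centroid of triangle YPV ⇒ M = (1/3, 1/3)
2. B is the centroid of triangle VYM ⇒ B = (4/9, 1/9)
3. Q lies on line PY with PQ:QY = 2:1 ⇒ Q = (0, 1/3)
through B parallel to QM: direction (1/3, 0); meets PY at J = (0, 1/9)
J = P + t·(Y−P) with t = 8/9

t = 8/9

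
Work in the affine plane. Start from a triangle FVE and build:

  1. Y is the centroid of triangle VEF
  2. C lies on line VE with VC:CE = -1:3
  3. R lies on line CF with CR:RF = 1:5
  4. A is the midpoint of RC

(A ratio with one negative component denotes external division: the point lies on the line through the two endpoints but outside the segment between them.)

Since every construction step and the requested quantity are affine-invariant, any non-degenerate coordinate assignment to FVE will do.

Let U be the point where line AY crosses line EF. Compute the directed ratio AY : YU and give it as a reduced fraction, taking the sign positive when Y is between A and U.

Work in coordinates with F = (0, 0), V = (1, 0), E = (0, 1).
1. Y is the centroid of triangle VEF ⇒ Y = (1/3, 1/3)
2. C lies on line VE with VC:CE = -1:3 ⇒ C = (3/2, -1/2)
3. R lies on line CF with CR:RF = 1:5 ⇒ R = (5/4, -5/12)
4. A is the midpoint of RC ⇒ A = (11/8, -11/24)
line AY meets EF at U = (0, 44/75)
Y = A + t·(U−A) with t = 25/33, so AY:YU = 25/33:8/33

AY:YU = 25/8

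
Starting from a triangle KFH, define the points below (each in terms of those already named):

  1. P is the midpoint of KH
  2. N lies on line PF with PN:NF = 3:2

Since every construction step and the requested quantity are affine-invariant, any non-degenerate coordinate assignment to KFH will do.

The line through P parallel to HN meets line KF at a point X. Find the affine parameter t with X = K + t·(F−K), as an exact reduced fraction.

Assign K = (0, 0), F = (1, 0), H = (0, 1) — the answer is frame-independent, so this choice is without loss of generality.
1. P is the midpoint of KH ⇒ P = (0, 1/2)
2. N lies on line PF with PN:NF = 3:2 ⇒ N = (3/5, 1/5)
through P parallel to HN: direction (3/5, -4/5); meets KF at X = (3/8, 0)
X = K + t·(F−K) with t = 3/8

t = 3/8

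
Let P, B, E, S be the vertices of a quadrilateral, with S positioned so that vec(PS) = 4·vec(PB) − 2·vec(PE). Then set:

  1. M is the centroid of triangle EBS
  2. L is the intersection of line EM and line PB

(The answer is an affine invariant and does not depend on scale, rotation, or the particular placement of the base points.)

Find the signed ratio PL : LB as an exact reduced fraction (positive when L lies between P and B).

Choose coordinates P = (0, 0), B = (1, 0), E = (0, 1), S = (4, -2).
1. M is the centroid of triangle EBS ⇒ M = (5/3, -1/3)
2. L is the intersection of line EM and line PB ⇒ L = (5/4, 0)
L = P + t·(B−P) with t = 5/4, so PL:LB = t:(1−t) = 5/4:-1/4

PL:LB = -5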